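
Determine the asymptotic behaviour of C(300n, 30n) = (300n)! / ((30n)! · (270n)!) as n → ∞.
C(300n, 30n) ~ (10000000000/387420489)^(30n) · sqrt(5/(9π·30n))

Write N = 30n. Apply Stirling to each factorial:
  (10N)! ~ sqrt(2π·10N) · (10N/e)^(10N),
  N! ~ sqrt(2π N) · (N/e)^N,
  (9N)! ~ sqrt(2π·9N) · (9N/e)^(9N).
The exponential factors combine to (10N)^(10N) / (N^N · (9N)^(9N)) = 10^(10N)/9^(9N) = (10^10/9^9)^N = (10000000000/387420489)^N.
The square-root prefactors combine to sqrt(2π·10N) / (sqrt(2π N)·sqrt(2π·9N)) = sqrt(10 / (2π·9·N)) = sqrt(5/(9π·30n)).
Substituting N = 30n: C(300n, 30n) ~ (10000000000/387420489)^(30n) · sqrt(5/(9π·30n)).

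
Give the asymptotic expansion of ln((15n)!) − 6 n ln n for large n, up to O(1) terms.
ln((15n)!) − 6 n ln n = 9 n ln n + 15(ln 15 − 1) n + (1/2) ln(2π·15n) + O(1/n)

Stirling: ln((15n)!) = 15n ln(15n) − 15n + (1/2) ln(2π·15n) + O(1/n).
Expand 15n ln(15n) = 15n (ln n + ln 15) = 15n ln n + 15n ln 15.
Subtract 6n ln n: leading term is (15 − 6) n ln n = 9 n ln n. The next term is 15n ln 15 − 15n = 15(ln 15 − 1) n. Then the (1/2) ln(2π·15n) correction.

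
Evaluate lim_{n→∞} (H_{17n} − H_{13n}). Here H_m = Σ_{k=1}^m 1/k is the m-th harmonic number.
lim = ln(17/13)

Euler-Maclaurin gives H_m = ln m + γ + 1/(2m) + O(1/m^2). The γ and O(1/m) terms cancel in the difference:
  H_{17n} − H_{13n} = ln(17n) − ln(13n) + O(1/n) = ln(17/13) + O(1/n).
Hence the limit is ln(17/13).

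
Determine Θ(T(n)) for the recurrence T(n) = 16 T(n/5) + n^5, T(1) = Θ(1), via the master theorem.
T(n) = Θ(n^5)

log_5 16 ≈ 1.723. f(n) = n^5 dominates n^(log_5 16) since 5 > 1.723, and the regularity condition a·f(n/b) = 16·(n/5)^5 = (16/3125)·n^5 ≤ c·f(n) holds with c = 16/3125 ≈ 0.00512 < 1. So this is Case 3: T(n) = Θ(f(n)) = Θ(n^5).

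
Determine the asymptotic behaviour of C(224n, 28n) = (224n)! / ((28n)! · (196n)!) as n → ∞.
C(224n, 28n) ~ (16777216/823543)^(28n) · sqrt(4/(7π·28n))

Write N = 28n. Apply Stirling to each factorial:
  (8N)! ~ sqrt(2π·8N) · (8N/e)^(8N),
  N! ~ sqrt(2π N) · (N/e)^N,
  (7N)! ~ sqrt(2π·7N) · (7N/e)^(7N).
The exponential factors combine to (8N)^(8N) / (N^N · (7N)^(7N)) = 8^(8N)/7^(7N) = (8^8/7^7)^N = (16777216/823543)^N.
The square-root prefactors combine to sqrt(2π·8N) / (sqrt(2π N)·sqrt(2π·7N)) = sqrt(8 / (2π·7·N)) = sqrt(4/(7π·28n)).
Substituting N = 28n: C(224n, 28n) ~ (16777216/823543)^(28n) · sqrt(4/(7π·28n)).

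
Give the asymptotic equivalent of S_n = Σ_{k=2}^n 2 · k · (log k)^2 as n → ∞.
S_n ~ n^2 · (log n)^2

By integral comparison, S_n = ∫_1^n 2 · x · (log x)^2 dx + O(n · (log n)^2). For the integral, the leading term of ∫_1^n x^1 (log x)^2 dx is n^2/2 · (log n)^2 (by repeated integration by parts; each step lowers the log-exponent and produces a relatively O(1/log n) correction). Hence S_n ~ n^2 · (log n)^2.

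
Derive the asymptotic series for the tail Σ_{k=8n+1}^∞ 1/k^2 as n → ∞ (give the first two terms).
Σ_{k>8n} 1/k^2 = 1/(1 · (8n)) − 1/(2 · (8n)^2) + O(1/(8n)^3)

Compare to the integral: ∫_{8n}^∞ x^(−2) dx = [−x^(−1)/1]_{8n}^∞ = 1/((2−1)·(8n)). The Euler-Maclaurin correction adds −f(8n)/2 = −1/(2·(8n)^2). Euler-Maclaurin then gives
  Σ_{k>8n} 1/k^2 = ∫_{8n}^∞ dx/x^2 − 1/(2·(8n)^2) + O(1/(8n)^3).
(Equivalently this is ζ(2) − Σ_{k≤8n} 1/k^2.)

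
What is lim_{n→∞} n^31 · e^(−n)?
lim = 0

Exponentials with base > 1 dominate every fixed polynomial: for any fixed c, n^c / e^n → 0 as n → ∞ (e.g. by the ratio test, or since e^n grows faster than any power of n). Hence n^31 · e^(−n) = n^31 / e^n → 0.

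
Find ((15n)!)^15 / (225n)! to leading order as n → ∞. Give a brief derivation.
((15n)!)^15/(225n)! ~ ((2π·15n)^(14/2) / sqrt(15)) · 15^(−15·15n)  →  0

Write N = 15n. Stirling: N! ~ sqrt(2π N)(N/e)^N and (15N)! ~ sqrt(2π·15N)·(15N/e)^(15N).
  (N!)^15/(15N)! ~ (2π N)^(15/2) (N/e)^(15N) / [sqrt(2π·15N) (15N/e)^(15N)]
     = (2π N)^(15/2) / sqrt(2π·15N) · (N/(15N))^(15N)
     = (2π N)^((15−1)/2) / sqrt(15) · 15^(−15N).
Since 15^15 > 1, the factor 15^(−15N) decays exponentially, so the ratio → 0. Substituting N = 15n gives the stated form.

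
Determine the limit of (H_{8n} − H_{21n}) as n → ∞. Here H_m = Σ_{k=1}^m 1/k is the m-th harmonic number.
lim = ln(8/21)

Euler-Maclaurin gives H_m = ln m + γ + 1/(2m) + O(1/m^2). The γ and O(1/m) terms cancel in the difference:
  H_{8n} − H_{21n} = ln(8n) − ln(21n) + O(1/n) = ln(8/21) + O(1/n).
Hence the limit is ln(8/21).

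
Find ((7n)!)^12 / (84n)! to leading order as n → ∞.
((7n)!)^12/(84n)! ~ ((2π·7n)^(11/2) / sqrt(12)) · 12^(−12·7n)  →  0

Write N = 7n. Stirling: N! ~ sqrt(2π N)(N/e)^N and (12N)! ~ sqrt(2π·12N)·(12N/e)^(12N).
  (N!)^12/(12N)! ~ (2π N)^(12/2) (N/e)^(12N) / [sqrt(2π·12N) (12N/e)^(12N)]
     = (2π N)^(12/2) / sqrt(2π·12N) · (N/(12N))^(12N)
     = (2π N)^((12−1)/2) / sqrt(12) · 12^(−12N).
Since 12^12 > 1, the factor 12^(−12N) decays exponentially, so the ratio → 0. Substituting N = 7n gives the stated form.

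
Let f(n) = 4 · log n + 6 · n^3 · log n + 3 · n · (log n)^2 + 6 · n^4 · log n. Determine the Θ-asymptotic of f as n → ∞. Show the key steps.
f(n) ∈ Θ(n^4 · log n)

Compare the terms by growth order. For large n, n^a · (log n)^b dominates n^a' · (log n)^b' iff a > a', or (a = a' and b > b'). Ranking the 4 terms shows the dominant one is 6 · n^4 · log n. Hence f(n) ∈ Θ(n^4 · log n).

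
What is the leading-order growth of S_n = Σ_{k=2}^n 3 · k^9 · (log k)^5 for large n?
S_n ~ 3 · n^10 · (log n)^5 / 10

By integral comparison, S_n = ∫_1^n 3 · x^9 · (log x)^5 dx + O(n^9 · (log n)^5). For the integral, the leading term of ∫_1^n x^9 (log x)^5 dx is n^10/10 · (log n)^5 (by repeated integration by parts; each step lowers the log-exponent and produces a relatively O(1/log n) correction). Hence S_n ~ 3 · n^10 · (log n)^5 / 10.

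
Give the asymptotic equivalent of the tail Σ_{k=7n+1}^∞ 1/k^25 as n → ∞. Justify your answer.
Σ_{k>7n} 1/k^25 ~ 1/(24 · (7n)^24)

Compare to the integral: ∫_{7n}^∞ x^(−25) dx = [−x^(−24)/24]_{7n}^∞ = 1/((25−1)·(7n)^24). Euler-Maclaurin then gives
  Σ_{k>7n} 1/k^25 = ∫_{7n}^∞ dx/x^25 − 1/(2·(7n)^25) + O(1/(7n)^26).
(Equivalently this is ζ(25) − Σ_{k≤7n} 1/k^25.)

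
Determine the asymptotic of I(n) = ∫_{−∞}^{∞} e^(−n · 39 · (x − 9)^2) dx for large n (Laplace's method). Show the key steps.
I(n) = sqrt(π/(39n))

Here φ(x) = 39 · (x − 9)^2 has its unique minimum at x* = 9 with φ(x*) = 0 and φ''(x*) = 78. Laplace's method gives
  I(n) ~ e^(−n φ(x*)) · sqrt(2π / (n · φ''(x*))) = sqrt(2π / (78n)) = sqrt(π/(39n)).
This is exact: substituting u = (x − 9)·sqrt(39n) gives I(n) = (1/sqrt(39n)) ∫_{−∞}^{∞} e^(−u^2) du = sqrt(π/(39n)).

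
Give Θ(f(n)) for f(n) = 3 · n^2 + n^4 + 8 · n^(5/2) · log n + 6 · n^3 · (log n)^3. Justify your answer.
f(n) ∈ Θ(n^4)

Compare the terms by growth order. For large n, n^a · (log n)^b dominates n^a' · (log n)^b' iff a > a', or (a = a' and b > b'). Ranking the 4 terms shows the dominant one is n^4. Hence f(n) ∈ Θ(n^4).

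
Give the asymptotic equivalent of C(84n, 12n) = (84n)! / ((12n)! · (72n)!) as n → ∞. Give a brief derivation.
C(84n, 12n) ~ (823543/46656)^(12n) · sqrt(7/(12π·12n))

Write N = 12n. Apply Stirling to each factorial:
  (7N)! ~ sqrt(2π·7N) · (7N/e)^(7N),
  N! ~ sqrt(2π N) · (N/e)^N,
  (6N)! ~ sqrt(2π·6N) · (6N/e)^(6N).
The exponential factors combine to (7N)^(7N) / (N^N · (6N)^(6N)) = 7^(7N)/6^(6N) = (7^7/6^6)^N = (823543/46656)^N.
The square-root prefactors combine to sqrt(2π·7N) / (sqrt(2π N)·sqrt(2π·6N)) = sqrt(7 / (2π·6·N)) = sqrt(7/(12π·12n)).
Substituting N = 12n: C(84n, 12n) ~ (823543/46656)^(12n) · sqrt(7/(12π·12n)).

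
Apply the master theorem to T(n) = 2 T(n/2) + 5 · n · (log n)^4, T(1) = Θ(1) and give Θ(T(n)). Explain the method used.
T(n) = Θ(n · (log n)^5)

Here log_2 2 = 1 and f(n) = 5 · n · (log n)^4 = Θ(n^(log_2 2) · (log n)^4). This is the extended Case 2 of the master theorem (f matches the critical exponent up to log factors), giving T(n) = Θ(n^(log_2 2) · (log n)^(4+1)) = Θ(n · (log n)^5).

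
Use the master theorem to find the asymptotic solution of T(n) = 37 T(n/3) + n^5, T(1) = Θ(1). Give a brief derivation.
T(n) = Θ(n^5)

log_3 37 ≈ 3.287. f(n) = n^5 dominates n^(log_3 37) since 5 > 3.287, and the regularity condition a·f(n/b) = 37·(n/3)^5 = (37/243)·n^5 ≤ c·f(n) holds with c = 37/243 ≈ 0.152 < 1. So this is Case 3: T(n) = Θ(f(n)) = Θ(n^5).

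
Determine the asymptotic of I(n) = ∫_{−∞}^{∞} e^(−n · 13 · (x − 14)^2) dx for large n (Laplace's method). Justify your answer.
I(n) = sqrt(π/(13n))

Here φ(x) = 13 · (x − 14)^2 has its unique minimum at x* = 14 with φ(x*) = 0 and φ''(x*) = 26. Laplace's method gives
  I(n) ~ e^(−n φ(x*)) · sqrt(2π / (n · φ''(x*))) = sqrt(2π / (26n)) = sqrt(π/(13n)).
This is exact: substituting u = (x − 14)·sqrt(13n) gives I(n) = (1/sqrt(13n)) ∫_{−∞}^{∞} e^(−u^2) du = sqrt(π/(13n)).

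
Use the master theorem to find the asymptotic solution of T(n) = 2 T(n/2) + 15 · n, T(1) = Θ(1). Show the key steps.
T(n) = Θ(n log n)

log_2 2 = 1, and f(n) = 15 · n = Θ(n^(log_2 2)). This is Case 2 of the master theorem: T(n) = Θ(f(n) · log n) = Θ(n log n).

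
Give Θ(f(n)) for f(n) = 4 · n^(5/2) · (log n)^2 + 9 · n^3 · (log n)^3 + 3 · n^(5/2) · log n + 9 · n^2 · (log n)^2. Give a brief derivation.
f(n) ∈ Θ(n^3 · (log n)^3)

Compare the terms by growth order. For large n, n^a · (log n)^b dominates n^a' · (log n)^b' iff a > a', or (a = a' and b > b'). Ranking the 4 terms shows the dominant one is 9 · n^3 · (log n)^3. Hence f(n) ∈ Θ(n^3 · (log n)^3).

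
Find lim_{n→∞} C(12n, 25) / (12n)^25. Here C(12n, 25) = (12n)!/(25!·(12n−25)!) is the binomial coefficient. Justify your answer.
lim = 1/25! = 1/15511210043330985984000000

With N = 12n → ∞: C(N, 25) / N^25 = [N(N−1)…(N−24)] / (25! · N^25) = (1/25!) · 1 · (1 − 1/(12n)) · … · (1 − 24/(12n)). Each factor → 1 as N → ∞, so the limit is 1/25! = 1/15511210043330985984000000.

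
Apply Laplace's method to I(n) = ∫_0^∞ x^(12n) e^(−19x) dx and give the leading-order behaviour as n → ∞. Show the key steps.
I(n) ~ (sqrt(2π·12n) / 19) · (12n/(19e))^(12n)

Write the integrand as exp(12n ln x − 19x) and set f(x) = 12n ln x − 19x. Then f'(x) = 12n/x − 19 = 0 at x* = 12n/19, and f''(x*) = −12n/x*^2 = −19^2/(12n). Laplace's method (interior maximum) gives
  I(n) ~ e^(f(x*)) · sqrt(2π / |f''(x*)|)
        = exp(12n ln(12n/19) − 12n) · sqrt(2π · 12n / 19^2)
        = (12n/19)^(12n) e^(−12n) · sqrt(2π·12n) / 19
        = (sqrt(2π·12n) / 19) · (12n/(19e))^(12n).
This matches Γ(12n+1)/19^(12n+1) with Stirling applied to Γ.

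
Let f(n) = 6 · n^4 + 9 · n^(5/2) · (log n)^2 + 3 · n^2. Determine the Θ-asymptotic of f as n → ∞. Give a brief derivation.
f(n) ∈ Θ(n^4)

Compare the terms by growth order. For large n, n^a · (log n)^b dominates n^a' · (log n)^b' iff a > a', or (a = a' and b > b'). Ranking the 3 terms shows the dominant one is 6 · n^4. Hence f(n) ∈ Θ(n^4).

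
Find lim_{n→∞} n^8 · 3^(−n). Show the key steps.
lim = 0

Exponentials with base > 1 dominate every fixed polynomial: for any fixed c, n^c / 3^n → 0 as n → ∞ (e.g. by the ratio test, or by writing 3^n = e^(n ln 3) and noting e^(n ln 3) / n^c → ∞). Hence n^8 · 3^(−n) = n^8 / 3^n → 0.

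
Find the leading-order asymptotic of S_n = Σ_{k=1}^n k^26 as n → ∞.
S_n ~ n^27 / 27

By integral comparison (Euler-Maclaurin), Σ_{k=1}^n k^26 = ∫_0^n x^26 dx + O(n^26) = n^27/27 + O(n^26). (Equivalently, Faulhaber's formula gives the same leading term.)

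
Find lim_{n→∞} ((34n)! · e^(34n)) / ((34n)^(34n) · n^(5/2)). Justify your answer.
lim = 0

Stirling: (34n)! ~ sqrt(2π·34n) · (34n/e)^(34n). Hence
  (34n)! · e^(34n) / (34n)^(34n) ~ sqrt(2π·34n).
Dividing by n^(5/2): sqrt(2π·34n) / n^(5/2) = sqrt(2π·34) · n^((1−5)/2), so the expression behaves like sqrt(2π·34) · n^((1−5)/2) → 0.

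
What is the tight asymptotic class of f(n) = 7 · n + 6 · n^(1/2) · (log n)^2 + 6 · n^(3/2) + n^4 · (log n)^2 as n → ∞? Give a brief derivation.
f(n) ∈ Θ(n^4 · (log n)^2)

Compare the terms by growth order. For large n, n^a · (log n)^b dominates n^a' · (log n)^b' iff a > a', or (a = a' and b > b'). Ranking the 4 terms shows the dominant one is n^4 · (log n)^2. Hence f(n) ∈ Θ(n^4 · (log n)^2).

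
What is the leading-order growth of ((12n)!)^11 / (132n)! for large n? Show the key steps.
((12n)!)^11/(132n)! ~ ((2π·12n)^(10/2) / sqrt(11)) · 11^(−11·12n)  →  0

Write N = 12n. Stirling: N! ~ sqrt(2π N)(N/e)^N and (11N)! ~ sqrt(2π·11N)·(11N/e)^(11N).
  (N!)^11/(11N)! ~ (2π N)^(11/2) (N/e)^(11N) / [sqrt(2π·11N) (11N/e)^(11N)]
     = (2π N)^(11/2) / sqrt(2π·11N) · (N/(11N))^(11N)
     = (2π N)^((11−1)/2) / sqrt(11) · 11^(−11N).
Since 11^11 > 1, the factor 11^(−11N) decays exponentially, so the ratio → 0. Substituting N = 12n gives the stated form.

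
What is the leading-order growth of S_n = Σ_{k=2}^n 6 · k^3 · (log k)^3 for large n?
S_n ~ 3 · n^4 · (log n)^3 / 2

By integral comparison, S_n = ∫_1^n 6 · x^3 · (log x)^3 dx + O(n^3 · (log n)^3). For the integral, the leading term of ∫_1^n x^3 (log x)^3 dx is n^4/4 · (log n)^3 (by repeated integration by parts; each step lowers the log-exponent and produces a relatively O(1/log n) correction). Hence S_n ~ 3 · n^4 · (log n)^3 / 2.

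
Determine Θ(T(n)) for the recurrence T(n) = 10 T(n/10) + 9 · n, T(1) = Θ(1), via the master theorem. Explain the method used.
T(n) = Θ(n log n)

log_10 10 = 1, and f(n) = 9 · n = Θ(n^(log_10 10)). This is Case 2 of the master theorem: T(n) = Θ(f(n) · log n) = Θ(n log n).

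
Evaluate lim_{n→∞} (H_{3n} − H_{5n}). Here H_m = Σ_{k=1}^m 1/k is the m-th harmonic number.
lim = ln(3/5)

Euler-Maclaurin gives H_m = ln m + γ + 1/(2m) + O(1/m^2). The γ and O(1/m) terms cancel in the difference:
  H_{3n} − H_{5n} = ln(3n) − ln(5n) + O(1/n) = ln(3/5) + O(1/n).
Hence the limit is ln(3/5).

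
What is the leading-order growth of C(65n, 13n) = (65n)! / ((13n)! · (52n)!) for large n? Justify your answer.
C(65n, 13n) ~ (3125/256)^(13n) · sqrt(5/(8π·13n))

Write N = 13n. Apply Stirling to each factorial:
  (5N)! ~ sqrt(2π·5N) · (5N/e)^(5N),
  N! ~ sqrt(2π N) · (N/e)^N,
  (4N)! ~ sqrt(2π·4N) · (4N/e)^(4N).
The exponential factors combine to (5N)^(5N) / (N^N · (4N)^(4N)) = 5^(5N)/4^(4N) = (5^5/4^4)^N = (3125/256)^N.
The square-root prefactors combine to sqrt(2π·5N) / (sqrt(2π N)·sqrt(2π·4N)) = sqrt(5 / (2π·4·N)) = sqrt(5/(8π·13n)).
Substituting N = 13n: C(65n, 13n) ~ (3125/256)^(13n) · sqrt(5/(8π·13n)).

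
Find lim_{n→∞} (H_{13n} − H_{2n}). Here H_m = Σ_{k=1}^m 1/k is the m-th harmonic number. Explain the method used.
lim = ln(13/2)

Euler-Maclaurin gives H_m = ln m + γ + 1/(2m) + O(1/m^2). The γ and O(1/m) terms cancel in the difference:
  H_{13n} − H_{2n} = ln(13n) − ln(2n) + O(1/n) = ln(13/2) + O(1/n).
Hence the limit is ln(13/2).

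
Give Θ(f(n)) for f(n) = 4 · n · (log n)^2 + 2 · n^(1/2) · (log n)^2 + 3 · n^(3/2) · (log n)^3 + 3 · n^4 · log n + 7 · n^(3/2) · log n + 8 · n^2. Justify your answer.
f(n) ∈ Θ(n^4 · log n)

Compare the terms by growth order. For large n, n^a · (log n)^b dominates n^a' · (log n)^b' iff a > a', or (a = a' and b > b'). Ranking the 6 terms shows the dominant one is 3 · n^4 · log n. Hence f(n) ∈ Θ(n^4 · log n).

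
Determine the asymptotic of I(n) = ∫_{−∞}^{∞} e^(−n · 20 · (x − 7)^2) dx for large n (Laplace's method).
I(n) = sqrt(π/(20n))

Here φ(x) = 20 · (x − 7)^2 has its unique minimum at x* = 7 with φ(x*) = 0 and φ''(x*) = 40. Laplace's method gives
  I(n) ~ e^(−n φ(x*)) · sqrt(2π / (n · φ''(x*))) = sqrt(2π / (40n)) = sqrt(π/(20n)).
This is exact: substituting u = (x − 7)·sqrt(20n) gives I(n) = (1/sqrt(20n)) ∫_{−∞}^{∞} e^(−u^2) du = sqrt(π/(20n)).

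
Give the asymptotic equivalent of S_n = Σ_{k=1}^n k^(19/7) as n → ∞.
S_n ~ (7/26) · n^(26/7)

Integral comparison: Σ_{k=1}^n k^(19/7) = ∫_0^n x^(19/7) dx + O(n^(19/7)). The integral is n^(1 + 19/7) / (1 + 19/7) = n^((19+7)/7) / ((19+7)/7) = (7/26) · n^(26/7).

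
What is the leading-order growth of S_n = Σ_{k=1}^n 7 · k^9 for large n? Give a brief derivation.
S_n ~ 7 · n^10 / 10

By integral comparison (Euler-Maclaurin), Σ_{k=1}^n 7 · k^9 = 7 · ∫_0^n x^9 dx + O(n^9) = 7 · n^10/10 + O(n^9). (Equivalently, Faulhaber's formula gives the same leading term.)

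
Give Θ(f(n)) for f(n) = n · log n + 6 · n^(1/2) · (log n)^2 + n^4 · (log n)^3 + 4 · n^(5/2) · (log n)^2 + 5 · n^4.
f(n) ∈ Θ(n^4 · (log n)^3)

Compare the terms by growth order. For large n, n^a · (log n)^b dominates n^a' · (log n)^b' iff a > a', or (a = a' and b > b'). Ranking the 5 terms shows the dominant one is n^4 · (log n)^3. Hence f(n) ∈ Θ(n^4 · (log n)^3).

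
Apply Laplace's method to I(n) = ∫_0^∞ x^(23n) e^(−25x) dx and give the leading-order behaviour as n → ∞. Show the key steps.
I(n) ~ (sqrt(2π·23n) / 25) · (23n/(25e))^(23n)

Write the integrand as exp(23n ln x − 25x) and set f(x) = 23n ln x − 25x. Then f'(x) = 23n/x − 25 = 0 at x* = 23n/25, and f''(x*) = −23n/x*^2 = −25^2/(23n). Laplace's method (interior maximum) gives
  I(n) ~ e^(f(x*)) · sqrt(2π / |f''(x*)|)
        = exp(23n ln(23n/25) − 23n) · sqrt(2π · 23n / 25^2)
        = (23n/25)^(23n) e^(−23n) · sqrt(2π·23n) / 25
        = (sqrt(2π·23n) / 25) · (23n/(25e))^(23n).
This matches Γ(23n+1)/25^(23n+1) with Stirling applied to Γ.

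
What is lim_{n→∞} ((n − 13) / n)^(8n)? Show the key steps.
lim = e^(−104)

Rewrite as (1 − 13/n)^(8n). By the standard limit (1 + x/n)^n → e^x, we have (1 − 13/n)^n → e^(−13), and raising to the 8th power gives e^(−104).
More precisely, ln[(1 − 13/n)^(8n)] = 8n · ln(1 − 13/n) = 8n · (-13/n + O(1/n^2)) = -104 + O(1/n) → -104.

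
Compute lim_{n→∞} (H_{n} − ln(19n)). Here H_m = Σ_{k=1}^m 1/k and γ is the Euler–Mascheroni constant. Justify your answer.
lim = −ln 19 + γ

By Euler-Maclaurin, H_m = ln m + γ + O(1/m). So
  H_{n} − ln(19n) = ln(n) + γ − ln(19n) + O(1/n)
                       = ln(1/19) + γ + O(1/n).
Hence the limit is ln(1/19) + γ.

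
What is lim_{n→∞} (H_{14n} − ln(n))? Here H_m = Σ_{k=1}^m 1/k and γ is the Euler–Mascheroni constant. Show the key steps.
lim = ln 14 + γ

By Euler-Maclaurin, H_m = ln m + γ + O(1/m). So
  H_{14n} − ln(n) = ln(14n) + γ − ln(n) + O(1/n)
                       = ln(14/1) + γ + O(1/n).
Hence the limit is ln(14/1) + γ.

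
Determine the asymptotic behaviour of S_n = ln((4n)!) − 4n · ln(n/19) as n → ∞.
S_n ~ 4n · (ln 76 − 1) + O(ln n)

Stirling: ln((4n)!) = 4n ln(4n) − 4n + O(ln n).
  S_n = 4n ln(4n) − 4n − 4n ln(n/19) + O(ln n)
      = 4n ln(4n) − 4n ln n + 4n ln 19 − 4n + O(ln n)
      = 4n ln 4 + 4n ln 19 − 4n + O(ln n)
      = 4n (ln 76 − 1) + O(ln n).
Numerically ln(76) − 1 ≈ 3.3307.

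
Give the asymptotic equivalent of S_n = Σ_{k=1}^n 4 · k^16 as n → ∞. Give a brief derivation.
S_n ~ 4 · n^17 / 17

By integral comparison (Euler-Maclaurin), Σ_{k=1}^n 4 · k^16 = 4 · ∫_0^n x^16 dx + O(n^16) = 4 · n^17/17 + O(n^16). (Equivalently, Faulhaber's formula gives the same leading term.)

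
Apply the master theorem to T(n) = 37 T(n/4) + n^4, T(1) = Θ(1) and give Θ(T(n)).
T(n) = Θ(n^4)

log_4 37 ≈ 2.605. f(n) = n^4 dominates n^(log_4 37) since 4 > 2.605, and the regularity condition a·f(n/b) = 37·(n/4)^4 = (37/256)·n^4 ≤ c·f(n) holds with c = 37/256 ≈ 0.145 < 1. So this is Case 3: T(n) = Θ(f(n)) = Θ(n^4).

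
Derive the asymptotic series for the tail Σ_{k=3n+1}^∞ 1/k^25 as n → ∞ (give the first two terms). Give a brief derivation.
Σ_{k>3n} 1/k^25 = 1/(24 · (3n)^24) − 1/(2 · (3n)^25) + O(1/(3n)^26)

Compare to the integral: ∫_{3n}^∞ x^(−25) dx = [−x^(−24)/24]_{3n}^∞ = 1/((25−1)·(3n)^24). The Euler-Maclaurin correction adds −f(3n)/2 = −1/(2·(3n)^25). Euler-Maclaurin then gives
  Σ_{k>3n} 1/k^25 = ∫_{3n}^∞ dx/x^25 − 1/(2·(3n)^25) + O(1/(3n)^26).
(Equivalently this is ζ(25) − Σ_{k≤3n} 1/k^25.)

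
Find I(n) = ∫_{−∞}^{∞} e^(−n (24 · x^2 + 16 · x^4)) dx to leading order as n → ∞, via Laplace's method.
I(n) ~ sqrt(π/(24n))

φ(x) = 24 · x^2 + 16 · x^4 has its unique global minimum at x* = 0 (since φ'(x) = 48x + 64x^3 = 0 only at x = 0 for real x with both coefficients positive, and φ → ∞ as |x| → ∞). At x* = 0, φ(0) = 0 and φ''(0) = 48. Laplace's method then gives
  I(n) ~ sqrt(2π / (n · φ''(0))) · e^(−n φ(0)) = sqrt(2π / (48n)) = sqrt(π/(24n)).
The 16 · x^4 term contributes only at subleading order (an O(1/n) relative correction).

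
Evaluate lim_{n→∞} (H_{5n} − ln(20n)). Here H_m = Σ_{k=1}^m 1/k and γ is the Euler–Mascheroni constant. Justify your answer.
lim = −ln 4 + γ

By Euler-Maclaurin, H_m = ln m + γ + O(1/m). So
  H_{5n} − ln(20n) = ln(5n) + γ − ln(20n) + O(1/n)
                       = ln(5/20) + γ + O(1/n).
Hence the limit is ln(5/20) + γ (= −ln 4).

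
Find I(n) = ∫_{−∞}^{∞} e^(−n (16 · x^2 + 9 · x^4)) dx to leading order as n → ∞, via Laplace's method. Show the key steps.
I(n) ~ sqrt(π/(16n))

φ(x) = 16 · x^2 + 9 · x^4 has its unique global minimum at x* = 0 (since φ'(x) = 32x + 36x^3 = 0 only at x = 0 for real x with both coefficients positive, and φ → ∞ as |x| → ∞). At x* = 0, φ(0) = 0 and φ''(0) = 32. Laplace's method then gives
  I(n) ~ sqrt(2π / (n · φ''(0))) · e^(−n φ(0)) = sqrt(2π / (32n)) = sqrt(π/(16n)).
The 9 · x^4 term contributes only at subleading order (an O(1/n) relative correction).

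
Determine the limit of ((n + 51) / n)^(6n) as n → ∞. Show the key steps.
lim = e^306

Rewrite as (1 + 51/n)^(6n). By the standard limit (1 + x/n)^n → e^x, we have (1 + 51/n)^n → e^51, and raising to the 6th power gives e^306.
More precisely, ln[(1 + 51/n)^(6n)] = 6n · ln(1 + 51/n) = 6n · (51/n + O(1/n^2)) = 306 + O(1/n) → 306.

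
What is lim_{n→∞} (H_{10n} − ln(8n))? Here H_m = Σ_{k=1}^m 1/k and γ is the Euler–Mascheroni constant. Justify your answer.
lim = ln(5/4) + γ

By Euler-Maclaurin, H_m = ln m + γ + O(1/m). So
  H_{10n} − ln(8n) = ln(10n) + γ − ln(8n) + O(1/n)
                       = ln(10/8) + γ + O(1/n).
Hence the limit is ln(10/8) + γ (= ln(5/4)).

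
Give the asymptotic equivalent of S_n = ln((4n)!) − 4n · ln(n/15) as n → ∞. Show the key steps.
S_n ~ 4n · (ln 60 − 1) + O(ln n)

Stirling: ln((4n)!) = 4n ln(4n) − 4n + O(ln n).
  S_n = 4n ln(4n) − 4n − 4n ln(n/15) + O(ln n)
      = 4n ln(4n) − 4n ln n + 4n ln 15 − 4n + O(ln n)
      = 4n ln 4 + 4n ln 15 − 4n + O(ln n)
      = 4n (ln 60 − 1) + O(ln n).
Numerically ln(60) − 1 ≈ 3.0943.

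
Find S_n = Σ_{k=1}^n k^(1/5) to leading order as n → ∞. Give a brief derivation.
S_n ~ (5/6) · n^(6/5)

Integral comparison: Σ_{k=1}^n k^(1/5) = ∫_0^n x^(1/5) dx + O(n^(1/5)). The integral is n^(1 + 1/5) / (1 + 1/5) = n^((1+5)/5) / ((1+5)/5) = (5/6) · n^(6/5).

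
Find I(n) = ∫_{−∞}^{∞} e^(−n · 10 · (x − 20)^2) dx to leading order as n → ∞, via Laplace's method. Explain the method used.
I(n) = sqrt(π/(10n))

Here φ(x) = 10 · (x − 20)^2 has its unique minimum at x* = 20 with φ(x*) = 0 and φ''(x*) = 20. Laplace's method gives
  I(n) ~ e^(−n φ(x*)) · sqrt(2π / (n · φ''(x*))) = sqrt(2π / (20n)) = sqrt(π/(10n)).
This is exact: substituting u = (x − 20)·sqrt(10n) gives I(n) = (1/sqrt(10n)) ∫_{−∞}^{∞} e^(−u^2) du = sqrt(π/(10n)).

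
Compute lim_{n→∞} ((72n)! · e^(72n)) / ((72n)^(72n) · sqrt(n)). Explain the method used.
lim = sqrt(2π·72)

Stirling: (72n)! ~ sqrt(2π·72n) · (72n/e)^(72n). Hence
  (72n)! · e^(72n) / (72n)^(72n) ~ sqrt(2π·72n).
Dividing by sqrt(n): sqrt(2π·72n) / sqrt(n) = sqrt(2π·72) · n^((1−1)/2), so the limit is sqrt(2π·72).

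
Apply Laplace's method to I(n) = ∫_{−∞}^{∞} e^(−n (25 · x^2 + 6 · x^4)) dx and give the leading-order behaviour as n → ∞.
I(n) ~ sqrt(π/(25n))

φ(x) = 25 · x^2 + 6 · x^4 has its unique global minimum at x* = 0 (since φ'(x) = 50x + 24x^3 = 0 only at x = 0 for real x with both coefficients positive, and φ → ∞ as |x| → ∞). At x* = 0, φ(0) = 0 and φ''(0) = 50. Laplace's method then gives
  I(n) ~ sqrt(2π / (n · φ''(0))) · e^(−n φ(0)) = sqrt(2π / (50n)) = sqrt(π/(25n)).
The 6 · x^4 term contributes only at subleading order (an O(1/n) relative correction).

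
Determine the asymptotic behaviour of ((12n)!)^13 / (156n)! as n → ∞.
((12n)!)^13/(156n)! ~ ((2π·12n)^(12/2) / sqrt(13)) · 13^(−13·12n)  →  0

Write N = 12n. Stirling: N! ~ sqrt(2π N)(N/e)^N and (13N)! ~ sqrt(2π·13N)·(13N/e)^(13N).
  (N!)^13/(13N)! ~ (2π N)^(13/2) (N/e)^(13N) / [sqrt(2π·13N) (13N/e)^(13N)]
     = (2π N)^(13/2) / sqrt(2π·13N) · (N/(13N))^(13N)
     = (2π N)^((13−1)/2) / sqrt(13) · 13^(−13N).
Since 13^13 > 1, the factor 13^(−13N) decays exponentially, so the ratio → 0. Substituting N = 12n gives the stated form.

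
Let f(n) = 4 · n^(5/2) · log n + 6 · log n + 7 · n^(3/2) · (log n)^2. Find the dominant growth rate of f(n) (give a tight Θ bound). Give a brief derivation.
f(n) ∈ Θ(n^(5/2) · log n)

Compare the terms by growth order. For large n, n^a · (log n)^b dominates n^a' · (log n)^b' iff a > a', or (a = a' and b > b'). Ranking the 3 terms shows the dominant one is 4 · n^(5/2) · log n. Hence f(n) ∈ Θ(n^(5/2) · log n).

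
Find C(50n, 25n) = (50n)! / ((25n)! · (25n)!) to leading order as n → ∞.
C(50n, 25n) ~ (4)^(25n) · sqrt(1/(π·25n))

Write N = 25n. Apply Stirling to each factorial:
  (2N)! ~ sqrt(2π·2N) · (2N/e)^(2N),
  N! ~ sqrt(2π N) · (N/e)^N,
  (1N)! ~ sqrt(2π·1N) · (1N/e)^(1N).
The exponential factors combine to (2N)^(2N) / (N^N · (1N)^(1N)) = 2^(2N)/1^(1N) = (2^2/1^1)^N = (4)^N.
The square-root prefactors combine to sqrt(2π·2N) / (sqrt(2π N)·sqrt(2π·1N)) = sqrt(2 / (2π·1·N)) = sqrt(1/(π·25n)).
Substituting N = 25n: C(50n, 25n) ~ (4)^(25n) · sqrt(1/(π·25n)).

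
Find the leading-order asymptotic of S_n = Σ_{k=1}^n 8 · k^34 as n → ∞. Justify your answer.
S_n ~ 8 · n^35 / 35

By integral comparison (Euler-Maclaurin), Σ_{k=1}^n 8 · k^34 = 8 · ∫_0^n x^34 dx + O(n^34) = 8 · n^35/35 + O(n^34). (Equivalently, Faulhaber's formula gives the same leading term.)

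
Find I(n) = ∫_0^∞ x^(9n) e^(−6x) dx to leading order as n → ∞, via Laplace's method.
I(n) ~ (sqrt(2π·9n) / 6) · (9n/(6e))^(9n)

Write the integrand as exp(9n ln x − 6x) and set f(x) = 9n ln x − 6x. Then f'(x) = 9n/x − 6 = 0 at x* = 9n/6, and f''(x*) = −9n/x*^2 = −6^2/(9n). Laplace's method (interior maximum) gives
  I(n) ~ e^(f(x*)) · sqrt(2π / |f''(x*)|)
        = exp(9n ln(9n/6) − 9n) · sqrt(2π · 9n / 6^2)
        = (9n/6)^(9n) e^(−9n) · sqrt(2π·9n) / 6
        = (sqrt(2π·9n) / 6) · (9n/(6e))^(9n).
This matches Γ(9n+1)/6^(9n+1) with Stirling applied to Γ.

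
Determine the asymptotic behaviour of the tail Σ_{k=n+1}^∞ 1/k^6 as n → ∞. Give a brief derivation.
Σ_{k>n} 1/k^6 ~ 1/(5 · n^5)

Compare to the integral: ∫_{n}^∞ x^(−6) dx = [−x^(−5)/5]_{n}^∞ = 1/((6−1)·n^5). Euler-Maclaurin then gives
  Σ_{k>n} 1/k^6 = ∫_{n}^∞ dx/x^6 − 1/(2·n^6) + O(1/n^7).
(Equivalently this is ζ(6) − Σ_{k≤n} 1/k^6.)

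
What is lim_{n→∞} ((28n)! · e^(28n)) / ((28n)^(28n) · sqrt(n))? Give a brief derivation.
lim = sqrt(2π·28)

Stirling: (28n)! ~ sqrt(2π·28n) · (28n/e)^(28n). Hence
  (28n)! · e^(28n) / (28n)^(28n) ~ sqrt(2π·28n).
Dividing by sqrt(n): sqrt(2π·28n) / sqrt(n) = sqrt(2π·28) · n^((1−1)/2), so the limit is sqrt(2π·28).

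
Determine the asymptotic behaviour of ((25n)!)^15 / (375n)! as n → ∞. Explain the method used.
((25n)!)^15/(375n)! ~ ((2π·25n)^(14/2) / sqrt(15)) · 15^(−15·25n)  →  0

Write N = 25n. Stirling: N! ~ sqrt(2π N)(N/e)^N and (15N)! ~ sqrt(2π·15N)·(15N/e)^(15N).
  (N!)^15/(15N)! ~ (2π N)^(15/2) (N/e)^(15N) / [sqrt(2π·15N) (15N/e)^(15N)]
     = (2π N)^(15/2) / sqrt(2π·15N) · (N/(15N))^(15N)
     = (2π N)^((15−1)/2) / sqrt(15) · 15^(−15N).
Since 15^15 > 1, the factor 15^(−15N) decays exponentially, so the ratio → 0. Substituting N = 25n gives the stated form.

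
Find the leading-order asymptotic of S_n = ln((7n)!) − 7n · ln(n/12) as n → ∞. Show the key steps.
S_n ~ 7n · (ln 84 − 1) + O(ln n)

Stirling: ln((7n)!) = 7n ln(7n) − 7n + O(ln n).
  S_n = 7n ln(7n) − 7n − 7n ln(n/12) + O(ln n)
      = 7n ln(7n) − 7n ln n + 7n ln 12 − 7n + O(ln n)
      = 7n ln 7 + 7n ln 12 − 7n + O(ln n)
      = 7n (ln 84 − 1) + O(ln n).
Numerically ln(84) − 1 ≈ 3.4308.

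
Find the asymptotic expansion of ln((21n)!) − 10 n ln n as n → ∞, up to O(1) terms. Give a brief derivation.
ln((21n)!) − 10 n ln n = 11 n ln n + 21(ln 21 − 1) n + (1/2) ln(2π·21n) + O(1/n)

Stirling: ln((21n)!) = 21n ln(21n) − 21n + (1/2) ln(2π·21n) + O(1/n).
Expand 21n ln(21n) = 21n (ln n + ln 21) = 21n ln n + 21n ln 21.
Subtract 10n ln n: leading term is (21 − 10) n ln n = 11 n ln n. The next term is 21n ln 21 − 21n = 21(ln 21 − 1) n. Then the (1/2) ln(2π·21n) correction.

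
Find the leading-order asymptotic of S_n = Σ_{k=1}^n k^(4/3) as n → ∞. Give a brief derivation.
S_n ~ (3/7) · n^(7/3)

Integral comparison: Σ_{k=1}^n k^(4/3) = ∫_0^n x^(4/3) dx + O(n^(4/3)). The integral is n^(1 + 4/3) / (1 + 4/3) = n^((4+3)/3) / ((4+3)/3) = (3/7) · n^(7/3).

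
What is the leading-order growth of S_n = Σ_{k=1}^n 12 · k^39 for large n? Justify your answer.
S_n ~ 3 · n^40 / 10

By integral comparison (Euler-Maclaurin), Σ_{k=1}^n 12 · k^39 = 12 · ∫_0^n x^39 dx + O(n^39) = 12 · n^40/40 = 3 · n^40 / 10 + O(n^39). (Equivalently, Faulhaber's formula gives the same leading term.)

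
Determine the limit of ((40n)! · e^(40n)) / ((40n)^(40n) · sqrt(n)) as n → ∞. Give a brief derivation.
lim = sqrt(2π·40)

Stirling: (40n)! ~ sqrt(2π·40n) · (40n/e)^(40n). Hence
  (40n)! · e^(40n) / (40n)^(40n) ~ sqrt(2π·40n).
Dividing by sqrt(n): sqrt(2π·40n) / sqrt(n) = sqrt(2π·40) · n^((1−1)/2), so the limit is sqrt(2π·40).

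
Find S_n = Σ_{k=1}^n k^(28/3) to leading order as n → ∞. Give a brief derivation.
S_n ~ (3/31) · n^(31/3)

Integral comparison: Σ_{k=1}^n k^(28/3) = ∫_0^n x^(28/3) dx + O(n^(28/3)). The integral is n^(1 + 28/3) / (1 + 28/3) = n^((28+3)/3) / ((28+3)/3) = (3/31) · n^(31/3).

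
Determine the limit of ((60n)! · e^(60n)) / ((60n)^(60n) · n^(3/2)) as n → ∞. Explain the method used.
lim = 0

Stirling: (60n)! ~ sqrt(2π·60n) · (60n/e)^(60n). Hence
  (60n)! · e^(60n) / (60n)^(60n) ~ sqrt(2π·60n).
Dividing by n^(3/2): sqrt(2π·60n) / n^(3/2) = sqrt(2π·60) · n^((1−3)/2), so the expression behaves like sqrt(2π·60) · n^((1−3)/2) → 0.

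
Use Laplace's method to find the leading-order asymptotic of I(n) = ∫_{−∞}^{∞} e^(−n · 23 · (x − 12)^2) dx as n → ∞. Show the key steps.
I(n) = sqrt(π/(23n))

Here φ(x) = 23 · (x − 12)^2 has its unique minimum at x* = 12 with φ(x*) = 0 and φ''(x*) = 46. Laplace's method gives
  I(n) ~ e^(−n φ(x*)) · sqrt(2π / (n · φ''(x*))) = sqrt(2π / (46n)) = sqrt(π/(23n)).
This is exact: substituting u = (x − 12)·sqrt(23n) gives I(n) = (1/sqrt(23n)) ∫_{−∞}^{∞} e^(−u^2) du = sqrt(π/(23n)).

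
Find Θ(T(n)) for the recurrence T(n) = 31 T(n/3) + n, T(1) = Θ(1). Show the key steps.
T(n) = Θ(n^(log_3 31))

Master theorem: compare f(n) = n to n^(log_3 31) where log_3 31 ≈ 3.126. Since 1 < log_3 31, we have f(n) = O(n^(log_3 31 − ε)) for some ε > 0 — Case 1. Hence T(n) = Θ(n^(log_3 31)).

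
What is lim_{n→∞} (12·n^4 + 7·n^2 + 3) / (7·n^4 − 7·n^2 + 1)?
lim = 12/7

For large n the leading n^4 terms dominate both numerator and denominator. Dividing top and bottom by n^4, every other term tends to 0, leaving 12/7.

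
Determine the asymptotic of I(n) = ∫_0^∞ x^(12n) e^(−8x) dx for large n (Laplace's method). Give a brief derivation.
I(n) ~ (sqrt(2π·12n) / 8) · (12n/(8e))^(12n)

Write the integrand as exp(12n ln x − 8x) and set f(x) = 12n ln x − 8x. Then f'(x) = 12n/x − 8 = 0 at x* = 12n/8, and f''(x*) = −12n/x*^2 = −8^2/(12n). Laplace's method (interior maximum) gives
  I(n) ~ e^(f(x*)) · sqrt(2π / |f''(x*)|)
        = exp(12n ln(12n/8) − 12n) · sqrt(2π · 12n / 8^2)
        = (12n/8)^(12n) e^(−12n) · sqrt(2π·12n) / 8
        = (sqrt(2π·12n) / 8) · (12n/(8e))^(12n).
This matches Γ(12n+1)/8^(12n+1) with Stirling applied to Γ.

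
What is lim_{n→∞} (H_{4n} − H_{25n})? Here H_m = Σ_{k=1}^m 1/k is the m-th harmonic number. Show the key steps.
lim = ln(4/25)

Euler-Maclaurin gives H_m = ln m + γ + 1/(2m) + O(1/m^2). The γ and O(1/m) terms cancel in the difference:
  H_{4n} − H_{25n} = ln(4n) − ln(25n) + O(1/n) = ln(4/25) + O(1/n).
Hence the limit is ln(4/25).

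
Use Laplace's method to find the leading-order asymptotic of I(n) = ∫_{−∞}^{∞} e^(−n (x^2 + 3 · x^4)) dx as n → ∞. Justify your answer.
I(n) ~ sqrt(π/n)

φ(x) = x^2 + 3 · x^4 has its unique global minimum at x* = 0 (since φ'(x) = 2x + 12x^3 = 0 only at x = 0 for real x with both coefficients positive, and φ → ∞ as |x| → ∞). At x* = 0, φ(0) = 0 and φ''(0) = 2. Laplace's method then gives
  I(n) ~ sqrt(2π / (n · φ''(0))) · e^(−n φ(0)) = sqrt(2π / (2n)) = sqrt(π/n).
The 3 · x^4 term contributes only at subleading order (an O(1/n) relative correction).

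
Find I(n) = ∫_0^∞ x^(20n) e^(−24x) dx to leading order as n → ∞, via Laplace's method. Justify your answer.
I(n) ~ (sqrt(2π·20n) / 24) · (20n/(24e))^(20n)

Write the integrand as exp(20n ln x − 24x) and set f(x) = 20n ln x − 24x. Then f'(x) = 20n/x − 24 = 0 at x* = 20n/24, and f''(x*) = −20n/x*^2 = −24^2/(20n). Laplace's method (interior maximum) gives
  I(n) ~ e^(f(x*)) · sqrt(2π / |f''(x*)|)
        = exp(20n ln(20n/24) − 20n) · sqrt(2π · 20n / 24^2)
        = (20n/24)^(20n) e^(−20n) · sqrt(2π·20n) / 24
        = (sqrt(2π·20n) / 24) · (20n/(24e))^(20n).
This matches Γ(20n+1)/24^(20n+1) with Stirling applied to Γ.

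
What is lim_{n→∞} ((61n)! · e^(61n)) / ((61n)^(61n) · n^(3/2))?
lim = 0

Stirling: (61n)! ~ sqrt(2π·61n) · (61n/e)^(61n). Hence
  (61n)! · e^(61n) / (61n)^(61n) ~ sqrt(2π·61n).
Dividing by n^(3/2): sqrt(2π·61n) / n^(3/2) = sqrt(2π·61) · n^((1−3)/2), so the expression behaves like sqrt(2π·61) · n^((1−3)/2) → 0.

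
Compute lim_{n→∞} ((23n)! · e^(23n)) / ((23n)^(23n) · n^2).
lim = 0

Stirling: (23n)! ~ sqrt(2π·23n) · (23n/e)^(23n). Hence
  (23n)! · e^(23n) / (23n)^(23n) ~ sqrt(2π·23n).
Dividing by n^2: sqrt(2π·23n) / n^2 = sqrt(2π·23) · n^((1−4)/2), so the expression behaves like sqrt(2π·23) · n^((1−4)/2) → 0.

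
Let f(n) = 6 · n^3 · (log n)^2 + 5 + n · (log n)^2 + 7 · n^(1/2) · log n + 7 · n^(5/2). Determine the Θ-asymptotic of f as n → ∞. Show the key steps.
f(n) ∈ Θ(n^3 · (log n)^2)

Compare the terms by growth order. For large n, n^a · (log n)^b dominates n^a' · (log n)^b' iff a > a', or (a = a' and b > b'). Ranking the 5 terms shows the dominant one is 6 · n^3 · (log n)^2. Hence f(n) ∈ Θ(n^3 · (log n)^2).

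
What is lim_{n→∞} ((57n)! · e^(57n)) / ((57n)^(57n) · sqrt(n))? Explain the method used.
lim = sqrt(2π·57)

Stirling: (57n)! ~ sqrt(2π·57n) · (57n/e)^(57n). Hence
  (57n)! · e^(57n) / (57n)^(57n) ~ sqrt(2π·57n).
Dividing by sqrt(n): sqrt(2π·57n) / sqrt(n) = sqrt(2π·57) · n^((1−1)/2), so the limit is sqrt(2π·57).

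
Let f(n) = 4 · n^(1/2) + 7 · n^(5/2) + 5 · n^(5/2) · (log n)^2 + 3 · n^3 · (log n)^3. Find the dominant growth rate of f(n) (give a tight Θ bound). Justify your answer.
f(n) ∈ Θ(n^3 · (log n)^3)

Compare the terms by growth order. For large n, n^a · (log n)^b dominates n^a' · (log n)^b' iff a > a', or (a = a' and b > b'). Ranking the 4 terms shows the dominant one is 3 · n^3 · (log n)^3. Hence f(n) ∈ Θ(n^3 · (log n)^3).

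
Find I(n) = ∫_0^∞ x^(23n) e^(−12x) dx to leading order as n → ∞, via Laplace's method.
I(n) ~ (sqrt(2π·23n) / 12) · (23n/(12e))^(23n)

Write the integrand as exp(23n ln x − 12x) and set f(x) = 23n ln x − 12x. Then f'(x) = 23n/x − 12 = 0 at x* = 23n/12, and f''(x*) = −23n/x*^2 = −12^2/(23n). Laplace's method (interior maximum) gives
  I(n) ~ e^(f(x*)) · sqrt(2π / |f''(x*)|)
        = exp(23n ln(23n/12) − 23n) · sqrt(2π · 23n / 12^2)
        = (23n/12)^(23n) e^(−23n) · sqrt(2π·23n) / 12
        = (sqrt(2π·23n) / 12) · (23n/(12e))^(23n).
This matches Γ(23n+1)/12^(23n+1) with Stirling applied to Γ.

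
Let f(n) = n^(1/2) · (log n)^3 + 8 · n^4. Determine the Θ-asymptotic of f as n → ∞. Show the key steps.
f(n) ∈ Θ(n^4)

Compare the terms by growth order. For large n, n^a · (log n)^b dominates n^a' · (log n)^b' iff a > a', or (a = a' and b > b'). Ranking the 2 terms shows the dominant one is 8 · n^4. Hence f(n) ∈ Θ(n^4).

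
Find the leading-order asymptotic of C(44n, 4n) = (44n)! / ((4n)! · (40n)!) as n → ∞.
C(44n, 4n) ~ (285311670611/10000000000)^(4n) · sqrt(11/(20π·4n))

Write N = 4n. Apply Stirling to each factorial:
  (11N)! ~ sqrt(2π·11N) · (11N/e)^(11N),
  N! ~ sqrt(2π N) · (N/e)^N,
  (10N)! ~ sqrt(2π·10N) · (10N/e)^(10N).
The exponential factors combine to (11N)^(11N) / (N^N · (10N)^(10N)) = 11^(11N)/10^(10N) = (11^11/10^10)^N = (285311670611/10000000000)^N.
The square-root prefactors combine to sqrt(2π·11N) / (sqrt(2π N)·sqrt(2π·10N)) = sqrt(11 / (2π·10·N)) = sqrt(11/(20π·4n)).
Substituting N = 4n: C(44n, 4n) ~ (285311670611/10000000000)^(4n) · sqrt(11/(20π·4n)).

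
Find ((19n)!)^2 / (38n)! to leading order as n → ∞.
((19n)!)^2/(38n)! ~ ((2π·19n)^(1/2) / sqrt(2)) · 2^(−2·19n)  →  0

Write N = 19n. Stirling: N! ~ sqrt(2π N)(N/e)^N and (2N)! ~ sqrt(2π·2N)·(2N/e)^(2N).
  (N!)^2/(2N)! ~ (2π N)^(2/2) (N/e)^(2N) / [sqrt(2π·2N) (2N/e)^(2N)]
     = (2π N)^(2/2) / sqrt(2π·2N) · (N/(2N))^(2N)
     = (2π N)^((2−1)/2) / sqrt(2) · 2^(−2N).
Since 2^2 > 1, the factor 2^(−2N) decays exponentially, so the ratio → 0. Substituting N = 19n gives the stated form.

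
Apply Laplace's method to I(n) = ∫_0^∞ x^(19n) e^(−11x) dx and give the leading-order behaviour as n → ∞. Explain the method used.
I(n) ~ (sqrt(2π·19n) / 11) · (19n/(11e))^(19n)

Write the integrand as exp(19n ln x − 11x) and set f(x) = 19n ln x − 11x. Then f'(x) = 19n/x − 11 = 0 at x* = 19n/11, and f''(x*) = −19n/x*^2 = −11^2/(19n). Laplace's method (interior maximum) gives
  I(n) ~ e^(f(x*)) · sqrt(2π / |f''(x*)|)
        = exp(19n ln(19n/11) − 19n) · sqrt(2π · 19n / 11^2)
        = (19n/11)^(19n) e^(−19n) · sqrt(2π·19n) / 11
        = (sqrt(2π·19n) / 11) · (19n/(11e))^(19n).
This matches Γ(19n+1)/11^(19n+1) with Stirling applied to Γ.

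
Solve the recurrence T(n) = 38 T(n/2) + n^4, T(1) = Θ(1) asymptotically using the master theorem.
T(n) = Θ(n^(log_2 38))

Master theorem: compare f(n) = n^4 to n^(log_2 38) where log_2 38 ≈ 5.248. Since 4 < log_2 38, we have f(n) = O(n^(log_2 38 − ε)) for some ε > 0 — Case 1. Hence T(n) = Θ(n^(log_2 38)).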